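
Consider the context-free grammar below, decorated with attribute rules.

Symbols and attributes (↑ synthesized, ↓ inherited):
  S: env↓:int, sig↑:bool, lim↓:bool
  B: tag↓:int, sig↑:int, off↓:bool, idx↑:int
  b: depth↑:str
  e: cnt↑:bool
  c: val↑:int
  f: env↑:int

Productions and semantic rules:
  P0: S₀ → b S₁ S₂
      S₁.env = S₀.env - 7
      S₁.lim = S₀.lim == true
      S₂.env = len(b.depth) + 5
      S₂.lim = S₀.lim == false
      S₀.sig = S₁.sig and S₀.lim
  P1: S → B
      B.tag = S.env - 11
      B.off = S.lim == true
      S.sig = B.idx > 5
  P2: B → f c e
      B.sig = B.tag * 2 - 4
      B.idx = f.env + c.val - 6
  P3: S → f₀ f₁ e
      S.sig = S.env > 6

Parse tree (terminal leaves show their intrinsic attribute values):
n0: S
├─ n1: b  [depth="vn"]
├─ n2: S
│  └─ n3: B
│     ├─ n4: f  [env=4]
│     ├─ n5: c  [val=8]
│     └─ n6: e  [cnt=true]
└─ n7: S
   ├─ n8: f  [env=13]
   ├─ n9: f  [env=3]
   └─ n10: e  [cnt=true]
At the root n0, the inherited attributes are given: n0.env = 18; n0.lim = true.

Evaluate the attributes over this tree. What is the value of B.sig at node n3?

-4

1. n0.env = 18  [given at root]
2. n0.lim = true  [given at root]
3. n1.depth = "vn"  [terminal]
4. n2.env = 11  [S₀.env - 7]
5. n2.lim = true  [S₀.lim == true]
6. n3.tag = 0  [S.env - 11]
7. n3.off = true  [S.lim == true]
8. n4.env = 4  [terminal]
9. n5.val = 8  [terminal]
10. n6.cnt = true  [terminal]
11. n3.sig = -4  [B.tag * 2 - 4]
12. n3.idx = 6  [f.env + c.val - 6]
13. n2.sig = true  [B.idx > 5]
14. n7.env = 7  [len(b.depth) + 5]
15. n7.lim = false  [S₀.lim == false]
16. n8.env = 13  [terminal]
17. n9.env = 3  [terminal]
18. n10.cnt = true  [terminal]
19. n7.sig = true  [S.env > 6]
20. n0.sig = true  [S₁.sig and S₀.lim]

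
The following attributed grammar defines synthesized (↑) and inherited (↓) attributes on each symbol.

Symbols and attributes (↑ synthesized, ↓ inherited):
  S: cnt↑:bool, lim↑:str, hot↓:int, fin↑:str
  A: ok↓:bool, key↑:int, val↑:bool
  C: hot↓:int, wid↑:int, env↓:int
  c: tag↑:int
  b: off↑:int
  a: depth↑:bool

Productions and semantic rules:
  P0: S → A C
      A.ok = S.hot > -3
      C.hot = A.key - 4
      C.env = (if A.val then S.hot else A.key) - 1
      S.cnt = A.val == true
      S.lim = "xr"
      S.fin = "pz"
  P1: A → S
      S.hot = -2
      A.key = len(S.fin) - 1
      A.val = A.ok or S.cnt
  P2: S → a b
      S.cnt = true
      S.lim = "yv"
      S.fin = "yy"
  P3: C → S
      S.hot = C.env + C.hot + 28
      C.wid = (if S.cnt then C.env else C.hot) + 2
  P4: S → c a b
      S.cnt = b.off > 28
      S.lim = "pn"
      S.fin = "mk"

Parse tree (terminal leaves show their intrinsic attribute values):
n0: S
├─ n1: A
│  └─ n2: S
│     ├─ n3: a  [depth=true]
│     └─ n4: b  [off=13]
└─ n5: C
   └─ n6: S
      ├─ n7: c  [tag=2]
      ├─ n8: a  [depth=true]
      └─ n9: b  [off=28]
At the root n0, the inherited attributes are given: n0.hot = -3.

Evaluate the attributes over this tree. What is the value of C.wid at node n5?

1. n0.hot = -3  [given at root]
2. n1.ok = false  [S.hot > -3]
3. n2.hot = -2  [-2]
4. n3.depth = true  [terminal]
5. n4.off = 13  [terminal]
6. n2.cnt = true  [true]
7. n2.lim = "yv"  ["yv"]
8. n2.fin = "yy"  ["yy"]
9. n1.key = 1  [len(S.fin) - 1]
10. n1.val = true  [A.ok or S.cnt]
11. n5.hot = -3  [A.key - 4]
12. n5.env = -4  [(if A.val then S.hot else A.key) - 1]
13. n6.hot = 21  [C.env + C.hot + 28]
14. n7.tag = 2  [terminal]
15. n8.depth = true  [terminal]
16. n9.off = 28  [terminal]
17. n6.cnt = false  [b.off > 28]
18. n6.lim = "pn"  ["pn"]
19. n6.fin = "mk"  ["mk"]
20. n5.wid = -1  [(if S.cnt then C.env else C.hot) + 2]
21. n0.cnt = true  [A.val == true]
22. n0.lim = "xr"  ["xr"]
23. n0.fin = "pz"  ["pz"]

-1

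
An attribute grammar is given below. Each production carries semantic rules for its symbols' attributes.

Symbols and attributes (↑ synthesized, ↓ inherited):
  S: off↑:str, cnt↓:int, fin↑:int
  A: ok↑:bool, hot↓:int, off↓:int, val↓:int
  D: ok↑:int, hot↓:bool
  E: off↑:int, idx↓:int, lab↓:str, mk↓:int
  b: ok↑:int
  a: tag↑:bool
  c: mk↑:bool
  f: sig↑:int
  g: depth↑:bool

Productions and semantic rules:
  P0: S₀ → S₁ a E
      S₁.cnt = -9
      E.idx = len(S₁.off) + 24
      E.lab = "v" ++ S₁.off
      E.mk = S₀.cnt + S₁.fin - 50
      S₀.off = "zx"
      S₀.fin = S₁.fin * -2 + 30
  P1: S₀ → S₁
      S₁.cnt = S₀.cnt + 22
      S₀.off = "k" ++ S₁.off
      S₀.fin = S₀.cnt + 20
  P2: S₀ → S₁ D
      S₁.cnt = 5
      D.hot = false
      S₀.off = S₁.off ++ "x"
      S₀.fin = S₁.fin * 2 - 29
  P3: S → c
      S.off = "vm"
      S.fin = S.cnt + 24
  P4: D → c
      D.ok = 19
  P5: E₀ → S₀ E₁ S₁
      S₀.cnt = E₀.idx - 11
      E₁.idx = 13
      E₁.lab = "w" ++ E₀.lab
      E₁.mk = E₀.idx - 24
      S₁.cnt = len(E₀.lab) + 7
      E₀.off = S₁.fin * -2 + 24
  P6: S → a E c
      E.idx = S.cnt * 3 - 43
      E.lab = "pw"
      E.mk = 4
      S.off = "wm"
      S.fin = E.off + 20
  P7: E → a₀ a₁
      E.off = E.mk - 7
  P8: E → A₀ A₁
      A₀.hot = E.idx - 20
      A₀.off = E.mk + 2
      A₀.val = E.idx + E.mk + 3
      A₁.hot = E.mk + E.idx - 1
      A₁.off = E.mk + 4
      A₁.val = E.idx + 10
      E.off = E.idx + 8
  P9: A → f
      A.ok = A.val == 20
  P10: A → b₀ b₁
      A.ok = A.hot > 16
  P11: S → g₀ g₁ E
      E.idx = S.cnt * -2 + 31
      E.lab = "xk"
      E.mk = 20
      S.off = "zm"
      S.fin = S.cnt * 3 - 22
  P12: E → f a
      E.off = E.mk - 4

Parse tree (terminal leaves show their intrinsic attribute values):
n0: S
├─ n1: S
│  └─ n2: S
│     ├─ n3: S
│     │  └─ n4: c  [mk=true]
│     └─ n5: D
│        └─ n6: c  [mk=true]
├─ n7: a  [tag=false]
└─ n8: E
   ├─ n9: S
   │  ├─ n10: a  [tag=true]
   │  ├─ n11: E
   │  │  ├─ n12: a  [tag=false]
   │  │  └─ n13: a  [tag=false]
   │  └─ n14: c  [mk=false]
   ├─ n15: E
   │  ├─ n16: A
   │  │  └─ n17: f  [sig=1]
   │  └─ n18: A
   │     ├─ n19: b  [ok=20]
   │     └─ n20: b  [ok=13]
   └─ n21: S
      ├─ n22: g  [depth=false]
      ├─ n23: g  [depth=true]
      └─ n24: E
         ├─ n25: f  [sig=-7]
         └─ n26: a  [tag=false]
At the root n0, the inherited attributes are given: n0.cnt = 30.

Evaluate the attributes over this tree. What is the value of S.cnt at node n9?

1. n0.cnt = 30  [given at root]
2. n1.cnt = -9  [-9]
3. n2.cnt = 13  [S₀.cnt + 22]
4. n3.cnt = 5  [5]
5. n4.mk = true  [terminal]
6. n3.off = "vm"  ["vm"]
7. n3.fin = 29  [S.cnt + 24]
8. n5.hot = false  [false]
9. n6.mk = true  [terminal]
10. n5.ok = 19  [19]
11. n2.off = "vmx"  [S₁.off ++ "x"]
12. n2.fin = 29  [S₁.fin * 2 - 29]
13. n1.off = "kvmx"  ["k" ++ S₁.off]
14. n1.fin = 11  [S₀.cnt + 20]
15. n7.tag = false  [terminal]
16. n8.idx = 28  [len(S₁.off) + 24]
17. n8.lab = "vkvmx"  ["v" ++ S₁.off]
18. n8.mk = -9  [S₀.cnt + S₁.fin - 50]
19. n9.cnt = 17  [E₀.idx - 11]
20. n10.tag = true  [terminal]
21. n11.idx = 8  [S.cnt * 3 - 43]
22. n11.lab = "pw"  ["pw"]
23. n11.mk = 4  [4]
24. n12.tag = false  [terminal]
25. n13.tag = false  [terminal]
26. n11.off = -3  [E.mk - 7]
27. n14.mk = false  [terminal]
28. n9.off = "wm"  ["wm"]
29. n9.fin = 17  [E.off + 20]
30. n15.idx = 13  [13]
31. n15.lab = "wvkvmx"  ["w" ++ E₀.lab]
32. n15.mk = 4  [E₀.idx - 24]
33. n16.hot = -7  [E.idx - 20]
34. n16.off = 6  [E.mk + 2]
35. n16.val = 20  [E.idx + E.mk + 3]
36. n17.sig = 1  [terminal]
37. n16.ok = true  [A.val == 20]
38. n18.hot = 16  [E.mk + E.idx - 1]
39. n18.off = 8  [E.mk + 4]
40. n18.val = 23  [E.idx + 10]
41. n19.ok = 20  [terminal]
42. n20.ok = 13  [terminal]
43. n18.ok = false  [A.hot > 16]
44. n15.off = 21  [E.idx + 8]
45. n21.cnt = 12  [len(E₀.lab) + 7]
46. n22.depth = false  [terminal]
47. n23.depth = true  [terminal]
48. n24.idx = 7  [S.cnt * -2 + 31]
49. n24.lab = "xk"  ["xk"]
50. n24.mk = 20  [20]
51. n25.sig = -7  [terminal]
52. n26.tag = false  [terminal]
53. n24.off = 16  [E.mk - 4]
54. n21.off = "zm"  ["zm"]
55. n21.fin = 14  [S.cnt * 3 - 22]
56. n8.off = -4  [S₁.fin * -2 + 24]
57. n0.off = "zx"  ["zx"]
58. n0.fin = 8  [S₁.fin * -2 + 30]

17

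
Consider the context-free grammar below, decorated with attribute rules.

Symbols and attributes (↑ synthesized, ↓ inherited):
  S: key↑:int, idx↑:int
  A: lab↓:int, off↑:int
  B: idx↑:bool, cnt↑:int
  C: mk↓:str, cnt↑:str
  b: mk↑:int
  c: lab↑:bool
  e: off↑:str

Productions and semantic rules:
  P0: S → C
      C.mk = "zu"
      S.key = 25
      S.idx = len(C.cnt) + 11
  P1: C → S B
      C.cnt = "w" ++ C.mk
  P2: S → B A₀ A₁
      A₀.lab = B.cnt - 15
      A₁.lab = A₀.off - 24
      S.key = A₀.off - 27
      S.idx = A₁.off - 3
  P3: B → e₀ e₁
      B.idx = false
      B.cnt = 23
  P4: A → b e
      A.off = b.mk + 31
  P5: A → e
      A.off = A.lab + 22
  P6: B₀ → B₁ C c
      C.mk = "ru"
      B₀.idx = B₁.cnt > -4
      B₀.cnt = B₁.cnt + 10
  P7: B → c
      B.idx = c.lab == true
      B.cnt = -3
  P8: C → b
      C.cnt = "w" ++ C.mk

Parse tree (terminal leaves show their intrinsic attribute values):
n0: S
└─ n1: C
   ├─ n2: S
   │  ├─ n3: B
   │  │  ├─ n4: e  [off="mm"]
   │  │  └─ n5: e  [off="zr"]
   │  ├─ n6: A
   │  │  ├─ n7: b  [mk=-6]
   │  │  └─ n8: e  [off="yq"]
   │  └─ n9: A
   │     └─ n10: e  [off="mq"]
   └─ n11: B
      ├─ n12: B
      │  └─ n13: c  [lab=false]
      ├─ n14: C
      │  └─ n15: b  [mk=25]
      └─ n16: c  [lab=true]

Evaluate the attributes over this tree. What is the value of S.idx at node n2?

20

1. n1.mk = "zu"  ["zu"]
2. n4.off = "mm"  [terminal]
3. n5.off = "zr"  [terminal]
4. n3.idx = false  [false]
5. n3.cnt = 23  [23]
6. n6.lab = 8  [B.cnt - 15]
7. n7.mk = -6  [terminal]
8. n8.off = "yq"  [terminal]
9. n6.off = 25  [b.mk + 31]
10. n9.lab = 1  [A₀.off - 24]
11. n10.off = "mq"  [terminal]
12. n9.off = 23  [A.lab + 22]
13. n2.key = -2  [A₀.off - 27]
14. n2.idx = 20  [A₁.off - 3]
15. n13.lab = false  [terminal]
16. n12.idx = false  [c.lab == true]
17. n12.cnt = -3  [-3]
18. n14.mk = "ru"  ["ru"]
19. n15.mk = 25  [terminal]
20. n14.cnt = "wru"  ["w" ++ C.mk]
21. n16.lab = true  [terminal]
22. n11.idx = true  [B₁.cnt > -4]
23. n11.cnt = 7  [B₁.cnt + 10]
24. n1.cnt = "wzu"  ["w" ++ C.mk]
25. n0.key = 25  [25]
26. n0.idx = 14  [len(C.cnt) + 11]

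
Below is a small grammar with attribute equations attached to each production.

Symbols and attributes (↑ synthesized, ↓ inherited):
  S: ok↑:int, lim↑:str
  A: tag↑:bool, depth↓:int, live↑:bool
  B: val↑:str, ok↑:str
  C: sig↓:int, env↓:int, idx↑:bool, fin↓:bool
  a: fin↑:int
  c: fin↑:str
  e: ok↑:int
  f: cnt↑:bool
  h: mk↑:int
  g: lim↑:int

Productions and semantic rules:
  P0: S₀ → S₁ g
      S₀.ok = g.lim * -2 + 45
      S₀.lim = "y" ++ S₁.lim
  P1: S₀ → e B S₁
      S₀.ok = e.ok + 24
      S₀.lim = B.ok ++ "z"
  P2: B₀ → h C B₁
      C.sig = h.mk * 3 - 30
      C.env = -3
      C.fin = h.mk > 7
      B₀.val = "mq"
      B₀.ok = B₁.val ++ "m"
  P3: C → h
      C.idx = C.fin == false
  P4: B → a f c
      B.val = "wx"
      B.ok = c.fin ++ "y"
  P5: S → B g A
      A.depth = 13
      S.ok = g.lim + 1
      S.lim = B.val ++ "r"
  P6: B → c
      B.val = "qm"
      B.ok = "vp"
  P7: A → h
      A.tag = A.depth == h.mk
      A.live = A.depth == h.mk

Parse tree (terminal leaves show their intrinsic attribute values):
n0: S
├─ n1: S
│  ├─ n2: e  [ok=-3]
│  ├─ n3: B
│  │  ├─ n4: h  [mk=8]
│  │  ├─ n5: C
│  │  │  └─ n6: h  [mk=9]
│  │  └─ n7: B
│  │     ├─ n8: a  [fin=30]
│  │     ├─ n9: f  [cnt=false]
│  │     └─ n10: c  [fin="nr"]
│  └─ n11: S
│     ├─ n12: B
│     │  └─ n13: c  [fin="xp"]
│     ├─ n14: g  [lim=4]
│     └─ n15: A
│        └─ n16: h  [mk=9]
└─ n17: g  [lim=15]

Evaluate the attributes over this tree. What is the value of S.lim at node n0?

"ywxmz"

1. n2.ok = -3  [terminal]
2. n4.mk = 8  [terminal]
3. n5.sig = -6  [h.mk * 3 - 30]
4. n5.env = -3  [-3]
5. n5.fin = true  [h.mk > 7]
6. n6.mk = 9  [terminal]
7. n5.idx = false  [C.fin == false]
8. n8.fin = 30  [terminal]
9. n9.cnt = false  [terminal]
10. n10.fin = "nr"  [terminal]
11. n7.val = "wx"  ["wx"]
12. n7.ok = "nry"  [c.fin ++ "y"]
13. n3.val = "mq"  ["mq"]
14. n3.ok = "wxm"  [B₁.val ++ "m"]
15. n13.fin = "xp"  [terminal]
16. n12.val = "qm"  ["qm"]
17. n12.ok = "vp"  ["vp"]
18. n14.lim = 4  [terminal]
19. n15.depth = 13  [13]
20. n16.mk = 9  [terminal]
21. n15.tag = false  [A.depth == h.mk]
22. n15.live = false  [A.depth == h.mk]
23. n11.ok = 5  [g.lim + 1]
24. n11.lim = "qmr"  [B.val ++ "r"]
25. n1.ok = 21  [e.ok + 24]
26. n1.lim = "wxmz"  [B.ok ++ "z"]
27. n17.lim = 15  [terminal]
28. n0.ok = 15  [g.lim * -2 + 45]
29. n0.lim = "ywxmz"  ["y" ++ S₁.lim]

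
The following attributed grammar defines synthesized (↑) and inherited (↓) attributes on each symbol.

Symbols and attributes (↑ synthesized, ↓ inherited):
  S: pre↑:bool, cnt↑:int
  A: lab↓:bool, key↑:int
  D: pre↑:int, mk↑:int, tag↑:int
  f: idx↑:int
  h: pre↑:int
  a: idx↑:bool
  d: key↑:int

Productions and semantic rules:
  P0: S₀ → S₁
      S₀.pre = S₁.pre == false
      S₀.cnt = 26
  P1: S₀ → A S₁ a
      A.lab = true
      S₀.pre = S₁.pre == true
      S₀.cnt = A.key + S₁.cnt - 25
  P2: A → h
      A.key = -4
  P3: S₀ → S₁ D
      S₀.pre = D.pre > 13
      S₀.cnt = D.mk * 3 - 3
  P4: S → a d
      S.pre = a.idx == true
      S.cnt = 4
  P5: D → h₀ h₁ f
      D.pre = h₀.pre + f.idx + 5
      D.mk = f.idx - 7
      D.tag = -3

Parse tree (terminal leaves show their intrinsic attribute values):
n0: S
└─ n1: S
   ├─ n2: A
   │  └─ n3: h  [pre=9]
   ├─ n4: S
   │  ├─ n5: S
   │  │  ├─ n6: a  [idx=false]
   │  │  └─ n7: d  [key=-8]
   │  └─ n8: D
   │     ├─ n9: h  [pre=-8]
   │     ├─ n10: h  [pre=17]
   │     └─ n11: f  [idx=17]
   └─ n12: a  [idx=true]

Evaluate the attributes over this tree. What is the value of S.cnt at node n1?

-2

1. n2.lab = true  [true]
2. n3.pre = 9  [terminal]
3. n2.key = -4  [-4]
4. n6.idx = false  [terminal]
5. n7.key = -8  [terminal]
6. n5.pre = false  [a.idx == true]
7. n5.cnt = 4  [4]
8. n9.pre = -8  [terminal]
9. n10.pre = 17  [terminal]
10. n11.idx = 17  [terminal]
11. n8.pre = 14  [h₀.pre + f.idx + 5]
12. n8.mk = 10  [f.idx - 7]
13. n8.tag = -3  [-3]
14. n4.pre = true  [D.pre > 13]
15. n4.cnt = 27  [D.mk * 3 - 3]
16. n12.idx = true  [terminal]
17. n1.pre = true  [S₁.pre == true]
18. n1.cnt = -2  [A.key + S₁.cnt - 25]
19. n0.pre = false  [S₁.pre == false]
20. n0.cnt = 26  [26]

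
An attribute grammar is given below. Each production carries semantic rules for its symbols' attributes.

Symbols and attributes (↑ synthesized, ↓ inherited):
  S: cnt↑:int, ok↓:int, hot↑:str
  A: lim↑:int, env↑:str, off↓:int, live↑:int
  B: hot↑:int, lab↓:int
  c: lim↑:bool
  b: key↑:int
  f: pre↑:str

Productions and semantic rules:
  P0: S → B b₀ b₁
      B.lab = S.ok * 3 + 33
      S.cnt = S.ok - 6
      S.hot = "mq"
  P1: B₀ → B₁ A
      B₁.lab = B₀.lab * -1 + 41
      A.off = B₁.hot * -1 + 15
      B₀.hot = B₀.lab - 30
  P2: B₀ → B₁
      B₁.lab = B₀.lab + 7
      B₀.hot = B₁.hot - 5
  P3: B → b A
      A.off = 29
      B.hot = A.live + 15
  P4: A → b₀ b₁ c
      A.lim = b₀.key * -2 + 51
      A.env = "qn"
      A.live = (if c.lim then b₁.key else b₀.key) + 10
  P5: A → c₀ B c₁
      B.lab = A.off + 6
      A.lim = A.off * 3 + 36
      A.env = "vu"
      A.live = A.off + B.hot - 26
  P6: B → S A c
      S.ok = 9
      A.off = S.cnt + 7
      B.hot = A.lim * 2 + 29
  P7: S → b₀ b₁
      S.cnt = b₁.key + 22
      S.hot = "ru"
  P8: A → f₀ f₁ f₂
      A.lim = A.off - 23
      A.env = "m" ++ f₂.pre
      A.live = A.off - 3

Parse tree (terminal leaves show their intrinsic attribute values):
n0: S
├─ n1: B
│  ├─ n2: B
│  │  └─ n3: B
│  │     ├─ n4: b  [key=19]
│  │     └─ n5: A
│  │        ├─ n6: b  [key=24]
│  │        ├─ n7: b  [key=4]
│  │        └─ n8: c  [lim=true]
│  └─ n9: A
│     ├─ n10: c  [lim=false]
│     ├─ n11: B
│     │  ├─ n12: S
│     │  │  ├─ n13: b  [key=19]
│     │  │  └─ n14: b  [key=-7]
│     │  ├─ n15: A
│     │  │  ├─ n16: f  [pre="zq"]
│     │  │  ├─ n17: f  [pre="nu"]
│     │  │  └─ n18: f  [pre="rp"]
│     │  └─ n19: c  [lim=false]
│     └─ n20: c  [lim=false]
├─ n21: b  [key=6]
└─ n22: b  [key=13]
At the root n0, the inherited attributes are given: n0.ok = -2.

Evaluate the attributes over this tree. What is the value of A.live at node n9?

1. n0.ok = -2  [given at root]
2. n1.lab = 27  [S.ok * 3 + 33]
3. n2.lab = 14  [B₀.lab * -1 + 41]
4. n3.lab = 21  [B₀.lab + 7]
5. n4.key = 19  [terminal]
6. n5.off = 29  [29]
7. n6.key = 24  [terminal]
8. n7.key = 4  [terminal]
9. n8.lim = true  [terminal]
10. n5.lim = 3  [b₀.key * -2 + 51]
11. n5.env = "qn"  ["qn"]
12. n5.live = 14  [(if c.lim then b₁.key else b₀.key) + 10]
13. n3.hot = 29  [A.live + 15]
14. n2.hot = 24  [B₁.hot - 5]
15. n9.off = -9  [B₁.hot * -1 + 15]
16. n10.lim = false  [terminal]
17. n11.lab = -3  [A.off + 6]
18. n12.ok = 9  [9]
19. n13.key = 19  [terminal]
20. n14.key = -7  [terminal]
21. n12.cnt = 15  [b₁.key + 22]
22. n12.hot = "ru"  ["ru"]
23. n15.off = 22  [S.cnt + 7]
24. n16.pre = "zq"  [terminal]
25. n17.pre = "nu"  [terminal]
26. n18.pre = "rp"  [terminal]
27. n15.lim = -1  [A.off - 23]
28. n15.env = "mrp"  ["m" ++ f₂.pre]
29. n15.live = 19  [A.off - 3]
30. n19.lim = false  [terminal]
31. n11.hot = 27  [A.lim * 2 + 29]
32. n20.lim = false  [terminal]
33. n9.lim = 9  [A.off * 3 + 36]
34. n9.env = "vu"  ["vu"]
35. n9.live = -8  [A.off + B.hot - 26]
36. n1.hot = -3  [B₀.lab - 30]
37. n21.key = 6  [terminal]
38. n22.key = 13  [terminal]
39. n0.cnt = -8  [S.ok - 6]
40. n0.hot = "mq"  ["mq"]

-8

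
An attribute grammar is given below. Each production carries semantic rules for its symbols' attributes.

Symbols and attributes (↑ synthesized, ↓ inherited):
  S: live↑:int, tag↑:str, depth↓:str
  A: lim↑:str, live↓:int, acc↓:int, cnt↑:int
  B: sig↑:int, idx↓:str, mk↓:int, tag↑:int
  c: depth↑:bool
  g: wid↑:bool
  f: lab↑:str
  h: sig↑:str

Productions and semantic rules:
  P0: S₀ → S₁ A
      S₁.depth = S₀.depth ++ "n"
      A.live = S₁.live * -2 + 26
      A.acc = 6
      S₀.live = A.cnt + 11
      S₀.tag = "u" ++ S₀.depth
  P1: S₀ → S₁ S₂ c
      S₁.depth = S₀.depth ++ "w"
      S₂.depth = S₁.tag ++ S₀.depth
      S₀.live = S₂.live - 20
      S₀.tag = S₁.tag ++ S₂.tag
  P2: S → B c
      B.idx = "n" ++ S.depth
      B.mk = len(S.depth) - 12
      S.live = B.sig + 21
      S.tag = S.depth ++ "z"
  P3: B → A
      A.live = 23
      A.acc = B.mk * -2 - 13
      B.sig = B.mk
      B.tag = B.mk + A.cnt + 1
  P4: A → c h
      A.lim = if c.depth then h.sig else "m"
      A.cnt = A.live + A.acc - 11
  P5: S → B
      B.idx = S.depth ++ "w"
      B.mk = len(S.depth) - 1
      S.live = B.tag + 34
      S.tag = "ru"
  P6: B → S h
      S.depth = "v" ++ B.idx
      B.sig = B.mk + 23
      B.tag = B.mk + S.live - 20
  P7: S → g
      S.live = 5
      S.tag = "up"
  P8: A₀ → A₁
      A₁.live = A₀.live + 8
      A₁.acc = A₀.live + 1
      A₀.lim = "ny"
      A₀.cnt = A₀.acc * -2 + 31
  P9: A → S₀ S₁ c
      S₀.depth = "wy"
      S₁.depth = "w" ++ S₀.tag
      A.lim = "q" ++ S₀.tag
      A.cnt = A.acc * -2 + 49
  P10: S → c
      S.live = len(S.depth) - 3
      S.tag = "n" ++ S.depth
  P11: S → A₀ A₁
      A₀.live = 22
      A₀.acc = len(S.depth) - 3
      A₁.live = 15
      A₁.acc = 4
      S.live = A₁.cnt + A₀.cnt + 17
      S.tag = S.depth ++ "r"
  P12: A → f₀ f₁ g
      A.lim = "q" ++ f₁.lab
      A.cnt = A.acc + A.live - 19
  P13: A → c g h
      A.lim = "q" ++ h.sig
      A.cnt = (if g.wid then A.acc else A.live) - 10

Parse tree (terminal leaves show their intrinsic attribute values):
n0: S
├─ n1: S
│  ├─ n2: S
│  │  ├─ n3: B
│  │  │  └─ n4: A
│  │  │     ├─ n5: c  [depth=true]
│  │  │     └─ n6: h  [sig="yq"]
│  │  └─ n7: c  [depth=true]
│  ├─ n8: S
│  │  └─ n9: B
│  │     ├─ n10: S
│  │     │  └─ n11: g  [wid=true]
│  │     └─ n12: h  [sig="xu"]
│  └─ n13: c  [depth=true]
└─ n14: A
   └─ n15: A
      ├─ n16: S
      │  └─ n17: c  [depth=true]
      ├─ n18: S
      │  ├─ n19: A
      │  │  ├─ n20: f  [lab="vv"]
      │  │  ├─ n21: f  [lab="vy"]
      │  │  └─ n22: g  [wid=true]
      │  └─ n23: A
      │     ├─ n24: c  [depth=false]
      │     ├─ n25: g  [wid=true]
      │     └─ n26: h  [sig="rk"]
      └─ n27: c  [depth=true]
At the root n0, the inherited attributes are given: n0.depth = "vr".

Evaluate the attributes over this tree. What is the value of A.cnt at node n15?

1. n0.depth = "vr"  [given at root]
2. n1.depth = "vrn"  [S₀.depth ++ "n"]
3. n2.depth = "vrnw"  [S₀.depth ++ "w"]
4. n3.idx = "nvrnw"  ["n" ++ S.depth]
5. n3.mk = -8  [len(S.depth) - 12]
6. n4.live = 23  [23]
7. n4.acc = 3  [B.mk * -2 - 13]
8. n5.depth = true  [terminal]
9. n6.sig = "yq"  [terminal]
10. n4.lim = "yq"  [if c.depth then h.sig else "m"]
11. n4.cnt = 15  [A.live + A.acc - 11]
12. n3.sig = -8  [B.mk]
13. n3.tag = 8  [B.mk + A.cnt + 1]
14. n7.depth = true  [terminal]
15. n2.live = 13  [B.sig + 21]
16. n2.tag = "vrnwz"  [S.depth ++ "z"]
17. n8.depth = "vrnwzvrn"  [S₁.tag ++ S₀.depth]
18. n9.idx = "vrnwzvrnw"  [S.depth ++ "w"]
19. n9.mk = 7  [len(S.depth) - 1]
20. n10.depth = "vvrnwzvrnw"  ["v" ++ B.idx]
21. n11.wid = true  [terminal]
22. n10.live = 5  [5]
23. n10.tag = "up"  ["up"]
24. n12.sig = "xu"  [terminal]
25. n9.sig = 30  [B.mk + 23]
26. n9.tag = -8  [B.mk + S.live - 20]
27. n8.live = 26  [B.tag + 34]
28. n8.tag = "ru"  ["ru"]
29. n13.depth = true  [terminal]
30. n1.live = 6  [S₂.live - 20]
31. n1.tag = "vrnwzru"  [S₁.tag ++ S₂.tag]
32. n14.live = 14  [S₁.live * -2 + 26]
33. n14.acc = 6  [6]
34. n15.live = 22  [A₀.live + 8]
35. n15.acc = 15  [A₀.live + 1]
36. n16.depth = "wy"  ["wy"]
37. n17.depth = true  [terminal]
38. n16.live = -1  [len(S.depth) - 3]
39. n16.tag = "nwy"  ["n" ++ S.depth]
40. n18.depth = "wnwy"  ["w" ++ S₀.tag]
41. n19.live = 22  [22]
42. n19.acc = 1  [len(S.depth) - 3]
43. n20.lab = "vv"  [terminal]
44. n21.lab = "vy"  [terminal]
45. n22.wid = true  [terminal]
46. n19.lim = "qvy"  ["q" ++ f₁.lab]
47. n19.cnt = 4  [A.acc + A.live - 19]
48. n23.live = 15  [15]
49. n23.acc = 4  [4]
50. n24.depth = false  [terminal]
51. n25.wid = true  [terminal]
52. n26.sig = "rk"  [terminal]
53. n23.lim = "qrk"  ["q" ++ h.sig]
54. n23.cnt = -6  [(if g.wid then A.acc else A.live) - 10]
55. n18.live = 15  [A₁.cnt + A₀.cnt + 17]
56. n18.tag = "wnwyr"  [S.depth ++ "r"]
57. n27.depth = true  [terminal]
58. n15.lim = "qnwy"  ["q" ++ S₀.tag]
59. n15.cnt = 19  [A.acc * -2 + 49]
60. n14.lim = "ny"  ["ny"]
61. n14.cnt = 19  [A₀.acc * -2 + 31]
62. n0.live = 30  [A.cnt + 11]
63. n0.tag = "uvr"  ["u" ++ S₀.depth]

19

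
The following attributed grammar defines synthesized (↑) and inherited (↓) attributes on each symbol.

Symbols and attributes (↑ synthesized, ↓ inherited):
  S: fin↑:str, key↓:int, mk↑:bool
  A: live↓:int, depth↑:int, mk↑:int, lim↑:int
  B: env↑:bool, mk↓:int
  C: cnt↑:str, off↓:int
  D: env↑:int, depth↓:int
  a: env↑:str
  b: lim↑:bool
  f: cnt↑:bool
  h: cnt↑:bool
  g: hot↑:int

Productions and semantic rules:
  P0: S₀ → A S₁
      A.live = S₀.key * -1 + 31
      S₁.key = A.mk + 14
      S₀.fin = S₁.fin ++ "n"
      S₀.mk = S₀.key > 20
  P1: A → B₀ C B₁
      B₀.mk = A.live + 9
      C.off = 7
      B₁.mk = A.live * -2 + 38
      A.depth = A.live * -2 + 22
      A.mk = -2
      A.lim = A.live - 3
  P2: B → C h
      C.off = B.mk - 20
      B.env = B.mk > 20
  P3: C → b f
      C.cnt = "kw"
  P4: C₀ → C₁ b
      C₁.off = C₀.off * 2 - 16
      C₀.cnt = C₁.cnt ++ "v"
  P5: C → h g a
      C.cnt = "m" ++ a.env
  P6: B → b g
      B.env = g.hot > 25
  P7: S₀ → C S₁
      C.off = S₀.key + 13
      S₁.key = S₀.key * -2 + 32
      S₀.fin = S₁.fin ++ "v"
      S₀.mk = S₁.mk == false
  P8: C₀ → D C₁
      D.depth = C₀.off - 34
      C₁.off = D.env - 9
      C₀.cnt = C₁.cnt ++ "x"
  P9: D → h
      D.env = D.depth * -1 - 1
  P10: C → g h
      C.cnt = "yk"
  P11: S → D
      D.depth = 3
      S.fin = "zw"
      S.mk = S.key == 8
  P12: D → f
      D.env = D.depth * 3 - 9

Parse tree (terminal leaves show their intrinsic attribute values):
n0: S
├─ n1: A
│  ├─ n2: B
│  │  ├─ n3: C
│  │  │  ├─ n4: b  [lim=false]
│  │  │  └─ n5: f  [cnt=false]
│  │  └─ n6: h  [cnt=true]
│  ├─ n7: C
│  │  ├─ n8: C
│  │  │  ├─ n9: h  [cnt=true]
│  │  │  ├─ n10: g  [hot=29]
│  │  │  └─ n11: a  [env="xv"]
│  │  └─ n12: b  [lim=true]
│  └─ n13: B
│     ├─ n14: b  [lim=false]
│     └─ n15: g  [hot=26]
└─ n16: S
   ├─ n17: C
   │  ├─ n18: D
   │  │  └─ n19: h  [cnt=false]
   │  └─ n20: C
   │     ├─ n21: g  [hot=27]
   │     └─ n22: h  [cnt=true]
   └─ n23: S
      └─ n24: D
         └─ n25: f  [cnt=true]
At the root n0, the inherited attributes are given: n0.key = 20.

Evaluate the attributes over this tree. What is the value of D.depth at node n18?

-9

1. n0.key = 20  [given at root]
2. n1.live = 11  [S₀.key * -1 + 31]
3. n2.mk = 20  [A.live + 9]
4. n3.off = 0  [B.mk - 20]
5. n4.lim = false  [terminal]
6. n5.cnt = false  [terminal]
7. n3.cnt = "kw"  ["kw"]
8. n6.cnt = true  [terminal]
9. n2.env = false  [B.mk > 20]
10. n7.off = 7  [7]
11. n8.off = -2  [C₀.off * 2 - 16]
12. n9.cnt = true  [terminal]
13. n10.hot = 29  [terminal]
14. n11.env = "xv"  [terminal]
15. n8.cnt = "mxv"  ["m" ++ a.env]
16. n12.lim = true  [terminal]
17. n7.cnt = "mxvv"  [C₁.cnt ++ "v"]
18. n13.mk = 16  [A.live * -2 + 38]
19. n14.lim = false  [terminal]
20. n15.hot = 26  [terminal]
21. n13.env = true  [g.hot > 25]
22. n1.depth = 0  [A.live * -2 + 22]
23. n1.mk = -2  [-2]
24. n1.lim = 8  [A.live - 3]
25. n16.key = 12  [A.mk + 14]
26. n17.off = 25  [S₀.key + 13]
27. n18.depth = -9  [C₀.off - 34]
28. n19.cnt = false  [terminal]
29. n18.env = 8  [D.depth * -1 - 1]
30. n20.off = -1  [D.env - 9]
31. n21.hot = 27  [terminal]
32. n22.cnt = true  [terminal]
33. n20.cnt = "yk"  ["yk"]
34. n17.cnt = "ykx"  [C₁.cnt ++ "x"]
35. n23.key = 8  [S₀.key * -2 + 32]
36. n24.depth = 3  [3]
37. n25.cnt = true  [terminal]
38. n24.env = 0  [D.depth * 3 - 9]
39. n23.fin = "zw"  ["zw"]
40. n23.mk = true  [S.key == 8]
41. n16.fin = "zwv"  [S₁.fin ++ "v"]
42. n16.mk = false  [S₁.mk == false]
43. n0.fin = "zwvn"  [S₁.fin ++ "n"]
44. n0.mk = false  [S₀.key > 20]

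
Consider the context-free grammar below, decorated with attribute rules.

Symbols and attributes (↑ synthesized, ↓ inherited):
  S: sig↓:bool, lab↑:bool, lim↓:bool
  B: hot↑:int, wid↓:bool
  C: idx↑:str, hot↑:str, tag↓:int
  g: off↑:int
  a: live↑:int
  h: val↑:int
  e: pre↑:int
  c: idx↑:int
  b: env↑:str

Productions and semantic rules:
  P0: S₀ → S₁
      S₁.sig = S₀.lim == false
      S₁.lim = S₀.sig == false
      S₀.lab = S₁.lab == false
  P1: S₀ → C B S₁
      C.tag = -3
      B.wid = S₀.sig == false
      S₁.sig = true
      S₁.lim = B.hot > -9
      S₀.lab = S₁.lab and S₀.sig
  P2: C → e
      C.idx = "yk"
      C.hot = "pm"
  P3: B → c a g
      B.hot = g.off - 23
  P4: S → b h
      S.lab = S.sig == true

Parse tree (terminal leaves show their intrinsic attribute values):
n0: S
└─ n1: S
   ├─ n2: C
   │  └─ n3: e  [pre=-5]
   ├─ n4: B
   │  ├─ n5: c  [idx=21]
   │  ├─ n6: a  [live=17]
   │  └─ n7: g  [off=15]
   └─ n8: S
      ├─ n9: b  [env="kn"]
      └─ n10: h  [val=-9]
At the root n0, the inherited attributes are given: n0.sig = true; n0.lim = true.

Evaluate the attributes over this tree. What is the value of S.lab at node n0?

true

1. n0.sig = true  [given at root]
2. n0.lim = true  [given at root]
3. n1.sig = false  [S₀.lim == false]
4. n1.lim = false  [S₀.sig == false]
5. n2.tag = -3  [-3]
6. n3.pre = -5  [terminal]
7. n2.idx = "yk"  ["yk"]
8. n2.hot = "pm"  ["pm"]
9. n4.wid = true  [S₀.sig == false]
10. n5.idx = 21  [terminal]
11. n6.live = 17  [terminal]
12. n7.off = 15  [terminal]
13. n4.hot = -8  [g.off - 23]
14. n8.sig = true  [true]
15. n8.lim = true  [B.hot > -9]
16. n9.env = "kn"  [terminal]
17. n10.val = -9  [terminal]
18. n8.lab = true  [S.sig == true]
19. n1.lab = false  [S₁.lab and S₀.sig]
20. n0.lab = true  [S₁.lab == false]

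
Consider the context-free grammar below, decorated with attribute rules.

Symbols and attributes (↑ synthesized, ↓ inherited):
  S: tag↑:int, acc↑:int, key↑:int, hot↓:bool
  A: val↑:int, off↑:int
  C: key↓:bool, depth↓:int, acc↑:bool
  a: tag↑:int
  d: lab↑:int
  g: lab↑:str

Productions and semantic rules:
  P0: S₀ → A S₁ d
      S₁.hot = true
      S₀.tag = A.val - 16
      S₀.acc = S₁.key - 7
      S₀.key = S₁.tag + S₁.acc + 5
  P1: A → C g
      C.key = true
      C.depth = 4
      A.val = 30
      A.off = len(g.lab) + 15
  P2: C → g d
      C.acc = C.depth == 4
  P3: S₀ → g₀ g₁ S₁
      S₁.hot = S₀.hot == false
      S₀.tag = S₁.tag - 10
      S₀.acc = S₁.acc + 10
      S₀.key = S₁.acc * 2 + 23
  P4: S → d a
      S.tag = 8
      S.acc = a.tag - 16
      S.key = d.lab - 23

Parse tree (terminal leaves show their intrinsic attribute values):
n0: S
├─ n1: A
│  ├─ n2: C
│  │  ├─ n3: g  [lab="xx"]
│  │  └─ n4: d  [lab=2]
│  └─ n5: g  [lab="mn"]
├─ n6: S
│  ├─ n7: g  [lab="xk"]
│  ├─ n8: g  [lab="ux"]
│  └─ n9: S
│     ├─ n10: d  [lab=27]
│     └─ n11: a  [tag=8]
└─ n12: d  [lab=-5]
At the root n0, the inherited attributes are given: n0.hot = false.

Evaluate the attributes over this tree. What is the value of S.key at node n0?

5

1. n0.hot = false  [given at root]
2. n2.key = true  [true]
3. n2.depth = 4  [4]
4. n3.lab = "xx"  [terminal]
5. n4.lab = 2  [terminal]
6. n2.acc = true  [C.depth == 4]
7. n5.lab = "mn"  [terminal]
8. n1.val = 30  [30]
9. n1.off = 17  [len(g.lab) + 15]
10. n6.hot = true  [true]
11. n7.lab = "xk"  [terminal]
12. n8.lab = "ux"  [terminal]
13. n9.hot = false  [S₀.hot == false]
14. n10.lab = 27  [terminal]
15. n11.tag = 8  [terminal]
16. n9.tag = 8  [8]
17. n9.acc = -8  [a.tag - 16]
18. n9.key = 4  [d.lab - 23]
19. n6.tag = -2  [S₁.tag - 10]
20. n6.acc = 2  [S₁.acc + 10]
21. n6.key = 7  [S₁.acc * 2 + 23]
22. n12.lab = -5  [terminal]
23. n0.tag = 14  [A.val - 16]
24. n0.acc = 0  [S₁.key - 7]
25. n0.key = 5  [S₁.tag + S₁.acc + 5]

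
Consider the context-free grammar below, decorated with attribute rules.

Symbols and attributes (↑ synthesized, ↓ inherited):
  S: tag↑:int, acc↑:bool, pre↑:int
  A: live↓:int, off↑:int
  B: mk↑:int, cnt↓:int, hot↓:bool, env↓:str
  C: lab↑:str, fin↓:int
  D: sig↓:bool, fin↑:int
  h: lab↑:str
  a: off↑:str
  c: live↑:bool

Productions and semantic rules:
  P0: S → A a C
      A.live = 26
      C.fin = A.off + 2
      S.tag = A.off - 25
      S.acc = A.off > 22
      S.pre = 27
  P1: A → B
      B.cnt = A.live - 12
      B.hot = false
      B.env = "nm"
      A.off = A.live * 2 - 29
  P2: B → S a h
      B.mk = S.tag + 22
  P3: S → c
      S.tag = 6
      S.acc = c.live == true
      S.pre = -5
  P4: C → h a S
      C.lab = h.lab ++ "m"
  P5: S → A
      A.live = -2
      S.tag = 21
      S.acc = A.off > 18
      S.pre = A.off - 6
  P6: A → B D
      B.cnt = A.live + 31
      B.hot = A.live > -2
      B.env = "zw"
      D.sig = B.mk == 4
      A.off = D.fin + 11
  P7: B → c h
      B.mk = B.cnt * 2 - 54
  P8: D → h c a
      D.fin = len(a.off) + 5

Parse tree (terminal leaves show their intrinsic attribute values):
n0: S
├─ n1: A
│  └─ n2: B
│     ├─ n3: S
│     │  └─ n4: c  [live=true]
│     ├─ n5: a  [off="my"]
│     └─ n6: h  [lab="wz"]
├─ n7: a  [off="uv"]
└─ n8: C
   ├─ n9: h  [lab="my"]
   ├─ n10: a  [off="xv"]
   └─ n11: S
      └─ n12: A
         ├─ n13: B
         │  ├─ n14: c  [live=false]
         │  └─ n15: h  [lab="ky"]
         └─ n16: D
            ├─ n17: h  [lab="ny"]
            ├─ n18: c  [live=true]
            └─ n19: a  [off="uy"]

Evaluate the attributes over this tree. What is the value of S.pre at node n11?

1. n1.live = 26  [26]
2. n2.cnt = 14  [A.live - 12]
3. n2.hot = false  [false]
4. n2.env = "nm"  ["nm"]
5. n4.live = true  [terminal]
6. n3.tag = 6  [6]
7. n3.acc = true  [c.live == true]
8. n3.pre = -5  [-5]
9. n5.off = "my"  [terminal]
10. n6.lab = "wz"  [terminal]
11. n2.mk = 28  [S.tag + 22]
12. n1.off = 23  [A.live * 2 - 29]
13. n7.off = "uv"  [terminal]
14. n8.fin = 25  [A.off + 2]
15. n9.lab = "my"  [terminal]
16. n10.off = "xv"  [terminal]
17. n12.live = -2  [-2]
18. n13.cnt = 29  [A.live + 31]
19. n13.hot = false  [A.live > -2]
20. n13.env = "zw"  ["zw"]
21. n14.live = false  [terminal]
22. n15.lab = "ky"  [terminal]
23. n13.mk = 4  [B.cnt * 2 - 54]
24. n16.sig = true  [B.mk == 4]
25. n17.lab = "ny"  [terminal]
26. n18.live = true  [terminal]
27. n19.off = "uy"  [terminal]
28. n16.fin = 7  [len(a.off) + 5]
29. n12.off = 18  [D.fin + 11]
30. n11.tag = 21  [21]
31. n11.acc = false  [A.off > 18]
32. n11.pre = 12  [A.off - 6]
33. n8.lab = "mym"  [h.lab ++ "m"]
34. n0.tag = -2  [A.off - 25]
35. n0.acc = true  [A.off > 22]
36. n0.pre = 27  [27]

12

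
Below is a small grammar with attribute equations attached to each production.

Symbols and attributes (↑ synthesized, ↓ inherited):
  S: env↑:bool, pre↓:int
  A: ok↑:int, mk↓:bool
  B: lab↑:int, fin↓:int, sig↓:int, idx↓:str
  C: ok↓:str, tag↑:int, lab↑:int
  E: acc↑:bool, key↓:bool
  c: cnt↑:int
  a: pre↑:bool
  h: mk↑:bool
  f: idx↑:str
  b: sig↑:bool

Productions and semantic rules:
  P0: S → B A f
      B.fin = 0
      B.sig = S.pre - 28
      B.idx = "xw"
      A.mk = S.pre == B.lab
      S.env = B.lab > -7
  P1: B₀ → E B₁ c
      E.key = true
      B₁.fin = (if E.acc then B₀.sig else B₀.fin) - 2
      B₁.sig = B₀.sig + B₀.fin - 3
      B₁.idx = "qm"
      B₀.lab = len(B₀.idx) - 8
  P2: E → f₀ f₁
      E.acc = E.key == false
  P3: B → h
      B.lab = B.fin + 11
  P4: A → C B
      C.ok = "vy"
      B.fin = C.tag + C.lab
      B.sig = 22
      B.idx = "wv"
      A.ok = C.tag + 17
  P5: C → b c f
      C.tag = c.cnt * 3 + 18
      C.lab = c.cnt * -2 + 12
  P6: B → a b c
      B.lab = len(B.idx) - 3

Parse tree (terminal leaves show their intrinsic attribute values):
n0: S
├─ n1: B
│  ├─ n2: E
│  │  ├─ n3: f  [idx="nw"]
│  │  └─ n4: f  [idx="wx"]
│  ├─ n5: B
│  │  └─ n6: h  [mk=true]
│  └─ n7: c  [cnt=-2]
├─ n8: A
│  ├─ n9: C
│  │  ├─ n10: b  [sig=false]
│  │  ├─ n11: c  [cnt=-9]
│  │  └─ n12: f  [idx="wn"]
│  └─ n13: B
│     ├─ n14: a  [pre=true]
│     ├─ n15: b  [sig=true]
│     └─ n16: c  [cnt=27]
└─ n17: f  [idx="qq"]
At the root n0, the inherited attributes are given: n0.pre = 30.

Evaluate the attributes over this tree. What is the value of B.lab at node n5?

9

1. n0.pre = 30  [given at root]
2. n1.fin = 0  [0]
3. n1.sig = 2  [S.pre - 28]
4. n1.idx = "xw"  ["xw"]
5. n2.key = true  [true]
6. n3.idx = "nw"  [terminal]
7. n4.idx = "wx"  [terminal]
8. n2.acc = false  [E.key == false]
9. n5.fin = -2  [(if E.acc then B₀.sig else B₀.fin) - 2]
10. n5.sig = -1  [B₀.sig + B₀.fin - 3]
11. n5.idx = "qm"  ["qm"]
12. n6.mk = true  [terminal]
13. n5.lab = 9  [B.fin + 11]
14. n7.cnt = -2  [terminal]
15. n1.lab = -6  [len(B₀.idx) - 8]
16. n8.mk = false  [S.pre == B.lab]
17. n9.ok = "vy"  ["vy"]
18. n10.sig = false  [terminal]
19. n11.cnt = -9  [terminal]
20. n12.idx = "wn"  [terminal]
21. n9.tag = -9  [c.cnt * 3 + 18]
22. n9.lab = 30  [c.cnt * -2 + 12]
23. n13.fin = 21  [C.tag + C.lab]
24. n13.sig = 22  [22]
25. n13.idx = "wv"  ["wv"]
26. n14.pre = true  [terminal]
27. n15.sig = true  [terminal]
28. n16.cnt = 27  [terminal]
29. n13.lab = -1  [len(B.idx) - 3]
30. n8.ok = 8  [C.tag + 17]
31. n17.idx = "qq"  [terminal]
32. n0.env = true  [B.lab > -7]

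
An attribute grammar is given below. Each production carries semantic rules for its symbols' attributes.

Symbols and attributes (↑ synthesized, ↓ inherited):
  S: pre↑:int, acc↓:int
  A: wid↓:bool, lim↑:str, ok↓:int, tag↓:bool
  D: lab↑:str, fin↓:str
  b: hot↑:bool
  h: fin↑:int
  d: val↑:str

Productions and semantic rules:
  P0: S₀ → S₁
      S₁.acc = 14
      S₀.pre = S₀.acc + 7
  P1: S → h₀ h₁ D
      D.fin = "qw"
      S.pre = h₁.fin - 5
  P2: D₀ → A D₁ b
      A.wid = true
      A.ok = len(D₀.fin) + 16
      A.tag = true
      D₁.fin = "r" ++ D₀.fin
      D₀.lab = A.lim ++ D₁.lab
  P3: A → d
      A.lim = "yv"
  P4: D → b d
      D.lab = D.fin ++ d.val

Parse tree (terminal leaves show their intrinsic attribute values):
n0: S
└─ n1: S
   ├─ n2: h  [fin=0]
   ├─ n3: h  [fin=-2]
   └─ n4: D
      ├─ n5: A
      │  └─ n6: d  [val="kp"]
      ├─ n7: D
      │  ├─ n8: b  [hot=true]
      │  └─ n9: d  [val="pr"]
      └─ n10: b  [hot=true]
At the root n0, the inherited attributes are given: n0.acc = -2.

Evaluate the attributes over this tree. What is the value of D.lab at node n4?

1. n0.acc = -2  [given at root]
2. n1.acc = 14  [14]
3. n2.fin = 0  [terminal]
4. n3.fin = -2  [terminal]
5. n4.fin = "qw"  ["qw"]
6. n5.wid = true  [true]
7. n5.ok = 18  [len(D₀.fin) + 16]
8. n5.tag = true  [true]
9. n6.val = "kp"  [terminal]
10. n5.lim = "yv"  ["yv"]
11. n7.fin = "rqw"  ["r" ++ D₀.fin]
12. n8.hot = true  [terminal]
13. n9.val = "pr"  [terminal]
14. n7.lab = "rqwpr"  [D.fin ++ d.val]
15. n10.hot = true  [terminal]
16. n4.lab = "yvrqwpr"  [A.lim ++ D₁.lab]
17. n1.pre = -7  [h₁.fin - 5]
18. n0.pre = 5  [S₀.acc + 7]

"yvrqwpr"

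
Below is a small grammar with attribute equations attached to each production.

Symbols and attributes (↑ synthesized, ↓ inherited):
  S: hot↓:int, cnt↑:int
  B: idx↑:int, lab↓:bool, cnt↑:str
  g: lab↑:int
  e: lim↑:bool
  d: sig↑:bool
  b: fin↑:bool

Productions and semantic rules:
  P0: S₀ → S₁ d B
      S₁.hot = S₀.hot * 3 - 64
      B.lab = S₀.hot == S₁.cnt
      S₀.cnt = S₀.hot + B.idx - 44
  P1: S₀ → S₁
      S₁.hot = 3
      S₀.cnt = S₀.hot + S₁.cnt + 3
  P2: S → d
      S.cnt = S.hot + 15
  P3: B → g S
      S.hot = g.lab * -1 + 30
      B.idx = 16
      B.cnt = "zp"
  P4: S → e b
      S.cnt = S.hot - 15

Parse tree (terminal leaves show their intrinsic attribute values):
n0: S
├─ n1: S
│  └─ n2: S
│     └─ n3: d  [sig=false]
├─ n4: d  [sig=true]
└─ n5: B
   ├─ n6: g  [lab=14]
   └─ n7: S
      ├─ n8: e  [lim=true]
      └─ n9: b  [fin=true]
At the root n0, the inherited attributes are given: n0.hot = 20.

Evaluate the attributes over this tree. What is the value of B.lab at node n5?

false

1. n0.hot = 20  [given at root]
2. n1.hot = -4  [S₀.hot * 3 - 64]
3. n2.hot = 3  [3]
4. n3.sig = false  [terminal]
5. n2.cnt = 18  [S.hot + 15]
6. n1.cnt = 17  [S₀.hot + S₁.cnt + 3]
7. n4.sig = true  [terminal]
8. n5.lab = false  [S₀.hot == S₁.cnt]
9. n6.lab = 14  [terminal]
10. n7.hot = 16  [g.lab * -1 + 30]
11. n8.lim = true  [terminal]
12. n9.fin = true  [terminal]
13. n7.cnt = 1  [S.hot - 15]
14. n5.idx = 16  [16]
15. n5.cnt = "zp"  ["zp"]
16. n0.cnt = -8  [S₀.hot + B.idx - 44]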